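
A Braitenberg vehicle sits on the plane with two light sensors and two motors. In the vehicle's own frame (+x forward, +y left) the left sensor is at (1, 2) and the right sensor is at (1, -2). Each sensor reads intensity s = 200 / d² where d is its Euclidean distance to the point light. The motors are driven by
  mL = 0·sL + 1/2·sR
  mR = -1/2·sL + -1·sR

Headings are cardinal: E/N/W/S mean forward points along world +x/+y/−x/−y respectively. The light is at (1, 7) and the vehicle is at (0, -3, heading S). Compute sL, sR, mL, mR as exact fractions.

100/61 20/13 10/13 -1870/793

left sensor world pos  = (2, -4); dL² = 122
right sensor world pos = (-2, -4); dR² = 130
sL = 200/122 = 100/61
sR = 200/130 = 20/13
mL = 0·sL + 1/2·sR = 10/13
mR = -1/2·sL + -1·sR = -1870/793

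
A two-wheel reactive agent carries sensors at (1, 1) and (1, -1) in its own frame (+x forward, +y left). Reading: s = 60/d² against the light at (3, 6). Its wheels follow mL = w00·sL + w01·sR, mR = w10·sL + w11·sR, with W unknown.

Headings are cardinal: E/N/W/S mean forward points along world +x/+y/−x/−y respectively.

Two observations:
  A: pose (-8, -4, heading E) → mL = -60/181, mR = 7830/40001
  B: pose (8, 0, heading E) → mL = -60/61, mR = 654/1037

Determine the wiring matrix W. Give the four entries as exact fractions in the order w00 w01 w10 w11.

-1 0 1 -1/2

obs A: pose=(-8,-4,E) → sL=60/181, sR=60/221, mL=-60/181, mR=7830/40001
obs B: pose=(8,0,E) → sL=60/61, sR=12/17, mL=-60/61, mR=654/1037
sensor matrix S = [[60/181, 60/221], [60/61, 12/17]]; det S = -80640/2440061
solve [mL_A; mL_B] = S·[w00; w01] and [mR_A; mR_B] = S·[w10; w11]:
  w00 = -1, w01 = 0, w10 = 1, w11 = -1/2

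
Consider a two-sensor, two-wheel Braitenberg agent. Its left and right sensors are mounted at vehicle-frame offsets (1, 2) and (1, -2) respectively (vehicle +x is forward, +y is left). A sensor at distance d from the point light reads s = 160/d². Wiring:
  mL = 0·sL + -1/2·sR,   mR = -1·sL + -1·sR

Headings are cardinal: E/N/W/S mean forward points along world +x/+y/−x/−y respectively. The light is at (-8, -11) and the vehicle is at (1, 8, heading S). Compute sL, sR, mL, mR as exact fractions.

left sensor world pos  = (3, 7); dL² = 445
right sensor world pos = (-1, 7); dR² = 373
sL = 160/445 = 32/89
sR = 160/373 = 160/373
mL = 0·sL + -1/2·sR = -80/373
mR = -1·sL + -1·sR = -26176/33197

32/89 160/373 -80/373 -26176/33197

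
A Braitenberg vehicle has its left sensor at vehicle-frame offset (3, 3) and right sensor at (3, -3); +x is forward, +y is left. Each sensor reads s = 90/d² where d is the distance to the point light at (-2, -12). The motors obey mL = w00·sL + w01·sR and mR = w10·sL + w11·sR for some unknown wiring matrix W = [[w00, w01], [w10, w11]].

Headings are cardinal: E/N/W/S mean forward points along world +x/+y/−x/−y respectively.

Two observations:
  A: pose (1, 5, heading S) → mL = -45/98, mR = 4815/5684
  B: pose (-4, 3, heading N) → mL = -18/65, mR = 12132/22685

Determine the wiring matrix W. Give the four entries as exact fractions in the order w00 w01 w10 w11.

0 -1 1 1

obs A: pose=(1,5,S) → sL=45/116, sR=45/98, mL=-45/98, mR=4815/5684
obs B: pose=(-4,3,N) → sL=90/349, sR=18/65, mL=-18/65, mR=12132/22685
sensor matrix S = [[45/116, 45/98], [90/349, 18/65]]; det S = -141669/12894154
solve [mL_A; mL_B] = S·[w00; w01] and [mR_A; mR_B] = S·[w10; w11]:
  w00 = 0, w01 = -1, w10 = 1, w11 = 1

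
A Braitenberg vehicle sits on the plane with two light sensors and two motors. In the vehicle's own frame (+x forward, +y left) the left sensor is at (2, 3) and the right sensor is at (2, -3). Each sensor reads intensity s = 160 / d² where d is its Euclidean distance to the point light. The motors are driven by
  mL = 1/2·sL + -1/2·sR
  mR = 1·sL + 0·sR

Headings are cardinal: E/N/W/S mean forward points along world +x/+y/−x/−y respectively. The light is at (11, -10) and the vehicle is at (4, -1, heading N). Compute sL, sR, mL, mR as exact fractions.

160/221 160/137 -6720/30277 160/221

left sensor world pos  = (1, 1); dL² = 221
right sensor world pos = (7, 1); dR² = 137
sL = 160/221 = 160/221
sR = 160/137 = 160/137
mL = 1/2·sL + -1/2·sR = -6720/30277
mR = 1·sL + 0·sR = 160/221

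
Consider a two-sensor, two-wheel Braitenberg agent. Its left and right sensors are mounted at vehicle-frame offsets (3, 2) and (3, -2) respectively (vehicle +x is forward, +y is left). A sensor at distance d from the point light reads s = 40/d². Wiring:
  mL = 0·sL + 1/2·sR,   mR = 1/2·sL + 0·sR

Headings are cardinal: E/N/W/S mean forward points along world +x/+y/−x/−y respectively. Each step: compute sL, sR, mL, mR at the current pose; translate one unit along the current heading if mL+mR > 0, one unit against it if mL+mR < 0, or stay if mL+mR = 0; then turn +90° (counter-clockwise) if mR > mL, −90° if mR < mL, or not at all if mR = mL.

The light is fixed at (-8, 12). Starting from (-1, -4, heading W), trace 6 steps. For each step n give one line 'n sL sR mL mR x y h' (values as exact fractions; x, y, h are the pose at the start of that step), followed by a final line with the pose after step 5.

0 2/17 10/53 5/53 1/17 -1 -4 W
1 8/37 40/233 20/233 4/37 -2 -4 N
2 20/149 20/89 10/89 10/149 -2 -3 W
3 40/153 40/193 20/193 20/153 -3 -3 N
4 2/13 10/37 5/37 1/13 -3 -2 W
5 8/25 40/157 20/157 4/25 -4 -2 N
final -4 -1 W

n=0: pose=(-1,-4,W); sL=2/17, sR=10/53; mL=5/53, mR=1/17; mL+mR=138/901 → advance +1; mR−mL=-32/901 → turn -1·90°
n=1: pose=(-2,-4,N); sL=8/37, sR=40/233; mL=20/233, mR=4/37; mL+mR=1672/8621 → advance +1; mR−mL=192/8621 → turn +1·90°
n=2: pose=(-2,-3,W); sL=20/149, sR=20/89; mL=10/89, mR=10/149; mL+mR=2380/13261 → advance +1; mR−mL=-600/13261 → turn -1·90°
n=3: pose=(-3,-3,N); sL=40/153, sR=40/193; mL=20/193, mR=20/153; mL+mR=6920/29529 → advance +1; mR−mL=800/29529 → turn +1·90°
n=4: pose=(-3,-2,W); sL=2/13, sR=10/37; mL=5/37, mR=1/13; mL+mR=102/481 → advance +1; mR−mL=-28/481 → turn -1·90°
n=5: pose=(-4,-2,N); sL=8/25, sR=40/157; mL=20/157, mR=4/25; mL+mR=1128/3925 → advance +1; mR−mL=128/3925 → turn +1·90°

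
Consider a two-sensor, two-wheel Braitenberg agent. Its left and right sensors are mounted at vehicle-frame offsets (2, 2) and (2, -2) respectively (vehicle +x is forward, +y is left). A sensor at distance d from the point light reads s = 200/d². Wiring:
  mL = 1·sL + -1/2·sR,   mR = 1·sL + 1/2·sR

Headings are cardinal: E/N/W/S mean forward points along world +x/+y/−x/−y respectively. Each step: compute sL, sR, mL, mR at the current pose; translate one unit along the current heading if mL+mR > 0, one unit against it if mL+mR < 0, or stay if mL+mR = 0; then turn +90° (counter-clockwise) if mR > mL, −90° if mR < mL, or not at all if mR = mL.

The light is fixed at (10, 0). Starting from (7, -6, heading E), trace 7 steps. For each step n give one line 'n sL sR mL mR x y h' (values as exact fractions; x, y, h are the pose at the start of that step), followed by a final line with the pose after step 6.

0 200/17 40/13 2260/221 2940/221 7 -6 E
1 25/4 25/2 0 25/2 8 -6 N
2 40/13 8 -12/13 92/13 8 -5 W
3 4 100/37 98/37 198/37 7 -5 S
4 200/17 40/13 2260/221 2940/221 7 -6 E
5 25/4 25/2 0 25/2 8 -6 N
6 40/13 8 -12/13 92/13 8 -5 W
final 7 -5 S

n=0: pose=(7,-6,E); sL=200/17, sR=40/13; mL=2260/221, mR=2940/221; mL+mR=400/17 → advance +1; mR−mL=40/13 → turn +1·90°
n=1: pose=(8,-6,N); sL=25/4, sR=25/2; mL=0, mR=25/2; mL+mR=25/2 → advance +1; mR−mL=25/2 → turn +1·90°
n=2: pose=(8,-5,W); sL=40/13, sR=8; mL=-12/13, mR=92/13; mL+mR=80/13 → advance +1; mR−mL=8 → turn +1·90°
n=3: pose=(7,-5,S); sL=4, sR=100/37; mL=98/37, mR=198/37; mL+mR=8 → advance +1; mR−mL=100/37 → turn +1·90°
n=4: pose=(7,-6,E); sL=200/17, sR=40/13; mL=2260/221, mR=2940/221; mL+mR=400/17 → advance +1; mR−mL=40/13 → turn +1·90°
n=5: pose=(8,-6,N); sL=25/4, sR=25/2; mL=0, mR=25/2; mL+mR=25/2 → advance +1; mR−mL=25/2 → turn +1·90°
n=6: pose=(8,-5,W); sL=40/13, sR=8; mL=-12/13, mR=92/13; mL+mR=80/13 → advance +1; mR−mL=8 → turn +1·90°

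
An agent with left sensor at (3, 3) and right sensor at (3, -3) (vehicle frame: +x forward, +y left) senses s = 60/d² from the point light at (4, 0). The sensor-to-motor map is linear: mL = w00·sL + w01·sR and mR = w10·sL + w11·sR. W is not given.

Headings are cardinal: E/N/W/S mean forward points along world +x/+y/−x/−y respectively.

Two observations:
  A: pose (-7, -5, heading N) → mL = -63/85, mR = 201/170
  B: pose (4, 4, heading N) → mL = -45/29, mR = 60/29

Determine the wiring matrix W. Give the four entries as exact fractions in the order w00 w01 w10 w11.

-1 -1/2 1 1

obs A: pose=(-7,-5,N) → sL=3/10, sR=15/17, mL=-63/85, mR=201/170
obs B: pose=(4,4,N) → sL=30/29, sR=30/29, mL=-45/29, mR=60/29
sensor matrix S = [[3/10, 15/17], [30/29, 30/29]]; det S = -297/493
solve [mL_A; mL_B] = S·[w00; w01] and [mR_A; mR_B] = S·[w10; w11]:
  w00 = -1, w01 = -1/2, w10 = 1, w11 = 1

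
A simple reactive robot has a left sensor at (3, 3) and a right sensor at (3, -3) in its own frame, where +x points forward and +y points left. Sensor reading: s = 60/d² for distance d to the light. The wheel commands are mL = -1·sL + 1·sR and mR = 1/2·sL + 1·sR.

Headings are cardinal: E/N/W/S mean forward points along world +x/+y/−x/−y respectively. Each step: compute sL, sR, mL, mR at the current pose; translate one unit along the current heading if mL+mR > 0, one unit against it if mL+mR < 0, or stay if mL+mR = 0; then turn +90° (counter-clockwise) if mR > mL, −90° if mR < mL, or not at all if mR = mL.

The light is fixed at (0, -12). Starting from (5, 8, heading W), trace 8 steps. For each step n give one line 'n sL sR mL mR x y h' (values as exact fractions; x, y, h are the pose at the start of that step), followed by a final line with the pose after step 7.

n=0: pose=(5,8,W); sL=60/293, sR=60/533; mL=-14400/156169, mR=33570/156169; mL+mR=19170/156169 → advance +1; mR−mL=90/293 → turn +1·90°
n=1: pose=(4,8,S); sL=30/169, sR=6/29; mL=144/4901, mR=1449/4901; mL+mR=1593/4901 → advance +1; mR−mL=45/169 → turn +1·90°
n=2: pose=(4,7,E); sL=60/533, sR=12/61; mL=2736/32513, mR=8226/32513; mL+mR=10962/32513 → advance +1; mR−mL=90/533 → turn +1·90°
n=3: pose=(5,7,N); sL=15/122, sR=15/137; mL=-225/16714, mR=5715/33428; mL+mR=5265/33428 → advance +1; mR−mL=45/244 → turn +1·90°
n=4: pose=(5,8,W); sL=60/293, sR=60/533; mL=-14400/156169, mR=33570/156169; mL+mR=19170/156169 → advance +1; mR−mL=90/293 → turn +1·90°
n=5: pose=(4,8,S); sL=30/169, sR=6/29; mL=144/4901, mR=1449/4901; mL+mR=1593/4901 → advance +1; mR−mL=45/169 → turn +1·90°
n=6: pose=(4,7,E); sL=60/533, sR=12/61; mL=2736/32513, mR=8226/32513; mL+mR=10962/32513 → advance +1; mR−mL=90/533 → turn +1·90°
n=7: pose=(5,7,N); sL=15/122, sR=15/137; mL=-225/16714, mR=5715/33428; mL+mR=5265/33428 → advance +1; mR−mL=45/244 → turn +1·90°

0 60/293 60/533 -14400/156169 33570/156169 5 8 W
1 30/169 6/29 144/4901 1449/4901 4 8 S
2 60/533 12/61 2736/32513 8226/32513 4 7 E
3 15/122 15/137 -225/16714 5715/33428 5 7 N
4 60/293 60/533 -14400/156169 33570/156169 5 8 W
5 30/169 6/29 144/4901 1449/4901 4 8 S
6 60/533 12/61 2736/32513 8226/32513 4 7 E
7 15/122 15/137 -225/16714 5715/33428 5 7 N
final 5 8 W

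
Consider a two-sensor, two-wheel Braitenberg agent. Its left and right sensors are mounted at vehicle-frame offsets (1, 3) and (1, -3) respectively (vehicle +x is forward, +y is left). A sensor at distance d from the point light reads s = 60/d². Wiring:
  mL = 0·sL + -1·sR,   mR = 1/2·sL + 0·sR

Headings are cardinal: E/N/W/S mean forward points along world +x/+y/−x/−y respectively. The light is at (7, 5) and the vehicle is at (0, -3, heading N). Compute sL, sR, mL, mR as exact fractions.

60/149 12/13 -12/13 30/149

left sensor world pos  = (-3, -2); dL² = 149
right sensor world pos = (3, -2); dR² = 65
sL = 60/149 = 60/149
sR = 60/65 = 12/13
mL = 0·sL + -1·sR = -12/13
mR = 1/2·sL + 0·sR = 30/149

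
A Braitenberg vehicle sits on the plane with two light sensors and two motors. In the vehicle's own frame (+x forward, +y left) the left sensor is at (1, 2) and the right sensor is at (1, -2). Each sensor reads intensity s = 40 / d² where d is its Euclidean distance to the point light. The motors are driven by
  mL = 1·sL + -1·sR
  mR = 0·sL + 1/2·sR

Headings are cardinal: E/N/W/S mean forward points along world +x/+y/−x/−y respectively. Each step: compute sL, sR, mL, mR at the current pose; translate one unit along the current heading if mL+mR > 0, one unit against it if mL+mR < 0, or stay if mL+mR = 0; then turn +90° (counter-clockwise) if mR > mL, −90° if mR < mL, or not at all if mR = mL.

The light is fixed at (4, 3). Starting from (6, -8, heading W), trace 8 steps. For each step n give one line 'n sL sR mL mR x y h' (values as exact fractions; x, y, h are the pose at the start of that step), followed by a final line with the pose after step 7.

0 4/17 20/41 -176/697 10/41 6 -8 W
1 40/169 8/29 -192/4901 4/29 7 -8 S
2 10/29 10/53 240/1537 5/53 7 -9 E
3 8/41 40/173 -256/7093 20/173 8 -9 S
4 20/73 4/25 208/1825 2/25 8 -10 E
5 8/49 8/41 -64/2009 4/41 9 -10 S
6 2/9 10/73 56/657 5/73 9 -11 E
7 40/289 40/241 -1920/69649 20/241 10 -11 S
final 10 -12 E

n=0: pose=(6,-8,W); sL=4/17, sR=20/41; mL=-176/697, mR=10/41; mL+mR=-6/697 → advance -1; mR−mL=346/697 → turn +1·90°
n=1: pose=(7,-8,S); sL=40/169, sR=8/29; mL=-192/4901, mR=4/29; mL+mR=484/4901 → advance +1; mR−mL=868/4901 → turn +1·90°
n=2: pose=(7,-9,E); sL=10/29, sR=10/53; mL=240/1537, mR=5/53; mL+mR=385/1537 → advance +1; mR−mL=-95/1537 → turn -1·90°
n=3: pose=(8,-9,S); sL=8/41, sR=40/173; mL=-256/7093, mR=20/173; mL+mR=564/7093 → advance +1; mR−mL=1076/7093 → turn +1·90°
n=4: pose=(8,-10,E); sL=20/73, sR=4/25; mL=208/1825, mR=2/25; mL+mR=354/1825 → advance +1; mR−mL=-62/1825 → turn -1·90°
n=5: pose=(9,-10,S); sL=8/49, sR=8/41; mL=-64/2009, mR=4/41; mL+mR=132/2009 → advance +1; mR−mL=260/2009 → turn +1·90°
n=6: pose=(9,-11,E); sL=2/9, sR=10/73; mL=56/657, mR=5/73; mL+mR=101/657 → advance +1; mR−mL=-11/657 → turn -1·90°
n=7: pose=(10,-11,S); sL=40/289, sR=40/241; mL=-1920/69649, mR=20/241; mL+mR=3860/69649 → advance +1; mR−mL=7700/69649 → turn +1·90°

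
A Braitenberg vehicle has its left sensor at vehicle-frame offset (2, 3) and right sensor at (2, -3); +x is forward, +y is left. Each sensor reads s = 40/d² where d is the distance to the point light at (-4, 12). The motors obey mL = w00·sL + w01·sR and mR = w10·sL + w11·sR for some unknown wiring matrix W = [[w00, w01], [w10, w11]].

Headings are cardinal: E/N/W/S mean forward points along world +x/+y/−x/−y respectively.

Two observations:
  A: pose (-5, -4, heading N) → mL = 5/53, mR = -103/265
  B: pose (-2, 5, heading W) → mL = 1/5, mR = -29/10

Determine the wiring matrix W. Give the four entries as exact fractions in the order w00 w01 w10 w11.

1/2 0 -1 -1

obs A: pose=(-5,-4,N) → sL=10/53, sR=1/5, mL=5/53, mR=-103/265
obs B: pose=(-2,5,W) → sL=2/5, sR=5/2, mL=1/5, mR=-29/10
sensor matrix S = [[10/53, 1/5], [2/5, 5/2]]; det S = 519/1325
solve [mL_A; mL_B] = S·[w00; w01] and [mR_A; mR_B] = S·[w10; w11]:
  w00 = 1/2, w01 = 0, w10 = -1, w11 = -1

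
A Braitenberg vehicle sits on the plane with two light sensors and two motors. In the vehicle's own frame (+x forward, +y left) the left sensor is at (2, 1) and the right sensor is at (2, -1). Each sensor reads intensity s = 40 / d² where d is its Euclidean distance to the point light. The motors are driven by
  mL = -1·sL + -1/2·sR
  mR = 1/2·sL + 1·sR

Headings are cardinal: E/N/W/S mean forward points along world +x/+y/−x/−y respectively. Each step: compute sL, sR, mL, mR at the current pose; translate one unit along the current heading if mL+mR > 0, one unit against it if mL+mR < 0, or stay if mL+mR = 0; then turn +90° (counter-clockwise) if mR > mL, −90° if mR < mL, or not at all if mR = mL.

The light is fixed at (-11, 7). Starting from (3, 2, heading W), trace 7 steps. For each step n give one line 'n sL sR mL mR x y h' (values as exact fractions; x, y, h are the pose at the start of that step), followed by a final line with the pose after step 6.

n=0: pose=(3,2,W); sL=2/9, sR=1/4; mL=-25/72, mR=13/36; mL+mR=1/72 → advance +1; mR−mL=17/24 → turn +1·90°
n=1: pose=(2,2,S); sL=8/49, sR=40/193; mL=-2524/9457, mR=2732/9457; mL+mR=208/9457 → advance +1; mR−mL=5256/9457 → turn +1·90°
n=2: pose=(2,1,E); sL=4/25, sR=20/137; mL=-798/3425, mR=774/3425; mL+mR=-24/3425 → advance -1; mR−mL=1572/3425 → turn +1·90°
n=3: pose=(1,1,N); sL=40/137, sR=8/37; mL=-2028/5069, mR=1836/5069; mL+mR=-192/5069 → advance -1; mR−mL=3864/5069 → turn +1·90°
n=4: pose=(1,0,W); sL=10/41, sR=5/17; mL=-545/1394, mR=290/697; mL+mR=35/1394 → advance +1; mR−mL=1125/1394 → turn +1·90°
n=5: pose=(0,0,S); sL=8/45, sR=40/181; mL=-2348/8145, mR=2524/8145; mL+mR=176/8145 → advance +1; mR−mL=1624/2715 → turn +1·90°
n=6: pose=(0,-1,E); sL=20/109, sR=4/25; mL=-718/2725, mR=686/2725; mL+mR=-32/2725 → advance -1; mR−mL=1404/2725 → turn +1·90°

0 2/9 1/4 -25/72 13/36 3 2 W
1 8/49 40/193 -2524/9457 2732/9457 2 2 S
2 4/25 20/137 -798/3425 774/3425 2 1 E
3 40/137 8/37 -2028/5069 1836/5069 1 1 N
4 10/41 5/17 -545/1394 290/697 1 0 W
5 8/45 40/181 -2348/8145 2524/8145 0 0 S
6 20/109 4/25 -718/2725 686/2725 0 -1 E
final -1 -1 N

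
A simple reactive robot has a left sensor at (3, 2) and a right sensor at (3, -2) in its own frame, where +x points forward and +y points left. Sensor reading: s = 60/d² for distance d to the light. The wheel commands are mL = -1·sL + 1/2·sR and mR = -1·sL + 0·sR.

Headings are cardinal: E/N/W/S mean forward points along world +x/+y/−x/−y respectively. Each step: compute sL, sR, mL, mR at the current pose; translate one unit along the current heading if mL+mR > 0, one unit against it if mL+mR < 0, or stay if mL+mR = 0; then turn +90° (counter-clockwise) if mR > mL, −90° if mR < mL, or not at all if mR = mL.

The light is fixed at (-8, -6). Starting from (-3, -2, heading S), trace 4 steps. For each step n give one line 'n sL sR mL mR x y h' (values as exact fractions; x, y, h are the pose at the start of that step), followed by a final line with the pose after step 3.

0 6/5 6 9/5 -6/5 -3 -2 S
1 12 60/29 -318/29 -12 -3 -3 W
2 15/13 3/5 -111/130 -15/13 -2 -3 N
3 60/97 20/27 -650/2619 -60/97 -2 -4 E
final -3 -4 S

n=0: pose=(-3,-2,S); sL=6/5, sR=6; mL=9/5, mR=-6/5; mL+mR=3/5 → advance +1; mR−mL=-3 → turn -1·90°
n=1: pose=(-3,-3,W); sL=12, sR=60/29; mL=-318/29, mR=-12; mL+mR=-666/29 → advance -1; mR−mL=-30/29 → turn -1·90°
n=2: pose=(-2,-3,N); sL=15/13, sR=3/5; mL=-111/130, mR=-15/13; mL+mR=-261/130 → advance -1; mR−mL=-3/10 → turn -1·90°
n=3: pose=(-2,-4,E); sL=60/97, sR=20/27; mL=-650/2619, mR=-60/97; mL+mR=-2270/2619 → advance -1; mR−mL=-10/27 → turn -1·90°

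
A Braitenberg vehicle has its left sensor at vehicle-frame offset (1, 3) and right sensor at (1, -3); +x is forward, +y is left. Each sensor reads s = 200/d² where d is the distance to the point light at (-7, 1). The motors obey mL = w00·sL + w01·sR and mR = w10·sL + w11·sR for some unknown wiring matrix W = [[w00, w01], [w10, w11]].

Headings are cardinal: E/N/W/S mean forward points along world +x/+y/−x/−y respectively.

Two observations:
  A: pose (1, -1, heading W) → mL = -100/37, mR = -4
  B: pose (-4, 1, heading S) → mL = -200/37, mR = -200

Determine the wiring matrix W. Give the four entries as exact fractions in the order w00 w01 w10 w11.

obs A: pose=(1,-1,W) → sL=100/37, sR=4, mL=-100/37, mR=-4
obs B: pose=(-4,1,S) → sL=200/37, sR=200, mL=-200/37, mR=-200
sensor matrix S = [[100/37, 4], [200/37, 200]]; det S = 19200/37
solve [mL_A; mL_B] = S·[w00; w01] and [mR_A; mR_B] = S·[w10; w11]:
  w00 = -1, w01 = 0, w10 = 0, w11 = -1

-1 0 0 -1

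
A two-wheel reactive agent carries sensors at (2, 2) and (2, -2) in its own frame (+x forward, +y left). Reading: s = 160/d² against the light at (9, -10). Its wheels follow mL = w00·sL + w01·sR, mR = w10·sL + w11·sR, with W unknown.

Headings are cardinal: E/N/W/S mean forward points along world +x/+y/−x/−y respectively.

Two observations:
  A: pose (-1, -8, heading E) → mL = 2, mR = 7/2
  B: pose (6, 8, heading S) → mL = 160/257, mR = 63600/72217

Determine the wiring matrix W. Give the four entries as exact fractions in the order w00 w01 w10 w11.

obs A: pose=(-1,-8,E) → sL=2, sR=5/2, mL=2, mR=7/2
obs B: pose=(6,8,S) → sL=160/257, sR=160/281, mL=160/257, mR=63600/72217
sensor matrix S = [[2, 5/2], [160/257, 160/281]]; det S = -30160/72217
solve [mL_A; mL_B] = S·[w00; w01] and [mR_A; mR_B] = S·[w10; w11]:
  w00 = 1, w01 = 0, w10 = 1/2, w11 = 1

1 0 1/2 1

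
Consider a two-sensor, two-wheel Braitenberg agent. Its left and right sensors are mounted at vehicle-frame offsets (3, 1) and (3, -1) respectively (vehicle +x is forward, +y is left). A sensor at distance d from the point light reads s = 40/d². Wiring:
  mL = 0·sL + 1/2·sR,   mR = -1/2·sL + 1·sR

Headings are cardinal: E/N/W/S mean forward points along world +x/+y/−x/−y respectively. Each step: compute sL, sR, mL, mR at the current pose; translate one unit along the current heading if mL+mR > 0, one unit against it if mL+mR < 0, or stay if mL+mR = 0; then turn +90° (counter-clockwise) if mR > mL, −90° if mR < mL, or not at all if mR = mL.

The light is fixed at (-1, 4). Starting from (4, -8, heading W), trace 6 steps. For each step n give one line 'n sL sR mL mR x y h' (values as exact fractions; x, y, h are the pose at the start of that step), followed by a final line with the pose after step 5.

n=0: pose=(4,-8,W); sL=40/173, sR=8/25; mL=4/25, mR=884/4325; mL+mR=1576/4325 → advance +1; mR−mL=192/4325 → turn +1·90°
n=1: pose=(3,-8,S); sL=4/25, sR=20/117; mL=10/117, mR=266/2925; mL+mR=172/975 → advance +1; mR−mL=16/2925 → turn +1·90°
n=2: pose=(3,-9,E); sL=40/193, sR=8/49; mL=4/49, mR=564/9457; mL+mR=1336/9457 → advance +1; mR−mL=-208/9457 → turn -1·90°
n=3: pose=(4,-9,S); sL=10/73, sR=5/34; mL=5/68, mR=195/2482; mL+mR=755/4964 → advance +1; mR−mL=25/4964 → turn +1·90°
n=4: pose=(4,-10,E); sL=40/233, sR=40/289; mL=20/289, mR=3540/67337; mL+mR=8200/67337 → advance +1; mR−mL=-1120/67337 → turn -1·90°
n=5: pose=(5,-10,S); sL=20/169, sR=20/157; mL=10/157, mR=1810/26533; mL+mR=3500/26533 → advance +1; mR−mL=120/26533 → turn +1·90°

0 40/173 8/25 4/25 884/4325 4 -8 W
1 4/25 20/117 10/117 266/2925 3 -8 S
2 40/193 8/49 4/49 564/9457 3 -9 E
3 10/73 5/34 5/68 195/2482 4 -9 S
4 40/233 40/289 20/289 3540/67337 4 -10 E
5 20/169 20/157 10/157 1810/26533 5 -10 S
final 5 -11 E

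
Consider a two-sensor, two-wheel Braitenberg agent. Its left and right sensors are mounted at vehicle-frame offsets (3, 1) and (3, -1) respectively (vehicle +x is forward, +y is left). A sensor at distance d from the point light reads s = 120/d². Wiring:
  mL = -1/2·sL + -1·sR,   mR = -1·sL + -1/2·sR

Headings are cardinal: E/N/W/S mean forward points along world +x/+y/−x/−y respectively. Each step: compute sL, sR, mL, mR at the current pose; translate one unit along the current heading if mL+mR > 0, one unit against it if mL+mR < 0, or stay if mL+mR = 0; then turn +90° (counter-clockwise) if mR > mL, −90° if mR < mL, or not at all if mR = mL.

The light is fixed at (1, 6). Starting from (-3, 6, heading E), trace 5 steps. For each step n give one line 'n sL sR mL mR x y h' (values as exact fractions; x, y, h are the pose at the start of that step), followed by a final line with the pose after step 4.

0 60 60 -90 -90 -3 6 E
1 24 24 -36 -36 -4 6 E
2 12 12 -18 -18 -5 6 E
3 120/17 120/17 -180/17 -180/17 -6 6 E
4 60/13 60/13 -90/13 -90/13 -7 6 E
final -8 6 E

n=0: pose=(-3,6,E); sL=60, sR=60; mL=-90, mR=-90; mL+mR=-180 → advance -1; mR−mL=0 → turn +0·90°
n=1: pose=(-4,6,E); sL=24, sR=24; mL=-36, mR=-36; mL+mR=-72 → advance -1; mR−mL=0 → turn +0·90°
n=2: pose=(-5,6,E); sL=12, sR=12; mL=-18, mR=-18; mL+mR=-36 → advance -1; mR−mL=0 → turn +0·90°
n=3: pose=(-6,6,E); sL=120/17, sR=120/17; mL=-180/17, mR=-180/17; mL+mR=-360/17 → advance -1; mR−mL=0 → turn +0·90°
n=4: pose=(-7,6,E); sL=60/13, sR=60/13; mL=-90/13, mR=-90/13; mL+mR=-180/13 → advance -1; mR−mL=0 → turn +0·90°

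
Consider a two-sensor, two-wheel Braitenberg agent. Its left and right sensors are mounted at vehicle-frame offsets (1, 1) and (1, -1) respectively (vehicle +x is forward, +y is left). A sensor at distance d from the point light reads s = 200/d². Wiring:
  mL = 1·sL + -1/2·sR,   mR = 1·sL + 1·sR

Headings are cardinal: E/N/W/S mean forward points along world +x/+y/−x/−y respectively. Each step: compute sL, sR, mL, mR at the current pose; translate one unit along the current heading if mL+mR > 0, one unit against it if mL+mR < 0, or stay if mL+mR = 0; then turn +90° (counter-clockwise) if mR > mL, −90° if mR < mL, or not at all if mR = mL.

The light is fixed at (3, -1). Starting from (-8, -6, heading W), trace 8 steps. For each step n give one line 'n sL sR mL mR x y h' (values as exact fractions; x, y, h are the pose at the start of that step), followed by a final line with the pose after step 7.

n=0: pose=(-8,-6,W); sL=10/9, sR=5/4; mL=35/72, mR=85/36; mL+mR=205/72 → advance +1; mR−mL=15/8 → turn +1·90°
n=1: pose=(-9,-6,S); sL=200/157, sR=40/41; mL=5060/6437, mR=14480/6437; mL+mR=19540/6437 → advance +1; mR−mL=60/41 → turn +1·90°
n=2: pose=(-9,-7,E); sL=100/73, sR=20/17; mL=970/1241, mR=3160/1241; mL+mR=4130/1241 → advance +1; mR−mL=30/17 → turn +1·90°
n=3: pose=(-8,-7,N); sL=200/169, sR=8/5; mL=324/845, mR=2352/845; mL+mR=2676/845 → advance +1; mR−mL=12/5 → turn +1·90°
n=4: pose=(-8,-6,W); sL=10/9, sR=5/4; mL=35/72, mR=85/36; mL+mR=205/72 → advance +1; mR−mL=15/8 → turn +1·90°
n=5: pose=(-9,-6,S); sL=200/157, sR=40/41; mL=5060/6437, mR=14480/6437; mL+mR=19540/6437 → advance +1; mR−mL=60/41 → turn +1·90°
n=6: pose=(-9,-7,E); sL=100/73, sR=20/17; mL=970/1241, mR=3160/1241; mL+mR=4130/1241 → advance +1; mR−mL=30/17 → turn +1·90°
n=7: pose=(-8,-7,N); sL=200/169, sR=8/5; mL=324/845, mR=2352/845; mL+mR=2676/845 → advance +1; mR−mL=12/5 → turn +1·90°

0 10/9 5/4 35/72 85/36 -8 -6 W
1 200/157 40/41 5060/6437 14480/6437 -9 -6 S
2 100/73 20/17 970/1241 3160/1241 -9 -7 E
3 200/169 8/5 324/845 2352/845 -8 -7 N
4 10/9 5/4 35/72 85/36 -8 -6 W
5 200/157 40/41 5060/6437 14480/6437 -9 -6 S
6 100/73 20/17 970/1241 3160/1241 -9 -7 E
7 200/169 8/5 324/845 2352/845 -8 -7 N
final -8 -6 W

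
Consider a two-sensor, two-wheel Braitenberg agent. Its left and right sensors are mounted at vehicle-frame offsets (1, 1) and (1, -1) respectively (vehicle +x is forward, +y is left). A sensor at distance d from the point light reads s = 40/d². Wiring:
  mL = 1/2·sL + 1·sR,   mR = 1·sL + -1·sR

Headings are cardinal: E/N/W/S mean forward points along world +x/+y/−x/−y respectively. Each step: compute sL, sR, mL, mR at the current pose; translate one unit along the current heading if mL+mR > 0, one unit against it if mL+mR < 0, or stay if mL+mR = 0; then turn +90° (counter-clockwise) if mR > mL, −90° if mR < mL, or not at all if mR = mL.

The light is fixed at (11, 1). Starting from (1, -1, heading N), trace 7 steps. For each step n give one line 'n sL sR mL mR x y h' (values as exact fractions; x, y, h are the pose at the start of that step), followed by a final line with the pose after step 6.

0 20/61 20/41 1630/2501 -400/2501 1 -1 N
1 40/81 8/17 988/1377 32/1377 1 0 E
2 10/17 5/13 150/221 45/221 2 0 S
3 40/109 40/101 6380/11009 -320/11009 2 -1 W
4 20/61 20/41 1630/2501 -400/2501 1 -1 N
5 40/81 8/17 988/1377 32/1377 1 0 E
6 10/17 5/13 150/221 45/221 2 0 S
final 2 -1 W

n=0: pose=(1,-1,N); sL=20/61, sR=20/41; mL=1630/2501, mR=-400/2501; mL+mR=30/61 → advance +1; mR−mL=-2030/2501 → turn -1·90°
n=1: pose=(1,0,E); sL=40/81, sR=8/17; mL=988/1377, mR=32/1377; mL+mR=20/27 → advance +1; mR−mL=-956/1377 → turn -1·90°
n=2: pose=(2,0,S); sL=10/17, sR=5/13; mL=150/221, mR=45/221; mL+mR=15/17 → advance +1; mR−mL=-105/221 → turn -1·90°
n=3: pose=(2,-1,W); sL=40/109, sR=40/101; mL=6380/11009, mR=-320/11009; mL+mR=60/109 → advance +1; mR−mL=-6700/11009 → turn -1·90°
n=4: pose=(1,-1,N); sL=20/61, sR=20/41; mL=1630/2501, mR=-400/2501; mL+mR=30/61 → advance +1; mR−mL=-2030/2501 → turn -1·90°
n=5: pose=(1,0,E); sL=40/81, sR=8/17; mL=988/1377, mR=32/1377; mL+mR=20/27 → advance +1; mR−mL=-956/1377 → turn -1·90°
n=6: pose=(2,0,S); sL=10/17, sR=5/13; mL=150/221, mR=45/221; mL+mR=15/17 → advance +1; mR−mL=-105/221 → turn -1·90°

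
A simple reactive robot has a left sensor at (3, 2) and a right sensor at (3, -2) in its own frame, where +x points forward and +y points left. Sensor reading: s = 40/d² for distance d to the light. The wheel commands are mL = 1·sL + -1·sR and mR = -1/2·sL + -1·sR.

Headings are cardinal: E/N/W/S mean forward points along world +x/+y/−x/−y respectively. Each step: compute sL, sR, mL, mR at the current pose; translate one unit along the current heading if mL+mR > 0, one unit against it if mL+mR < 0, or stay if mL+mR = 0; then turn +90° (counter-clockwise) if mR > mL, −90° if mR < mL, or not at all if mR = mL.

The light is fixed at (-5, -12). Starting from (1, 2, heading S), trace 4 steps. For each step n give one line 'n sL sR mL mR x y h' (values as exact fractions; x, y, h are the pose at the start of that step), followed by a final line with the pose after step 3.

n=0: pose=(1,2,S); sL=8/37, sR=40/137; mL=-384/5069, mR=-2028/5069; mL+mR=-2412/5069 → advance -1; mR−mL=-12/37 → turn -1·90°
n=1: pose=(1,3,W); sL=20/89, sR=20/149; mL=1200/13261, mR=-3270/13261; mL+mR=-2070/13261 → advance -1; mR−mL=-30/89 → turn -1·90°
n=2: pose=(2,3,N); sL=40/349, sR=8/81; mL=448/28269, mR=-4412/28269; mL+mR=-3964/28269 → advance -1; mR−mL=-60/349 → turn -1·90°
n=3: pose=(2,2,E); sL=10/89, sR=10/61; mL=-280/5429, mR=-1195/5429; mL+mR=-1475/5429 → advance -1; mR−mL=-15/89 → turn -1·90°

0 8/37 40/137 -384/5069 -2028/5069 1 2 S
1 20/89 20/149 1200/13261 -3270/13261 1 3 W
2 40/349 8/81 448/28269 -4412/28269 2 3 N
3 10/89 10/61 -280/5429 -1195/5429 2 2 E
final 1 2 S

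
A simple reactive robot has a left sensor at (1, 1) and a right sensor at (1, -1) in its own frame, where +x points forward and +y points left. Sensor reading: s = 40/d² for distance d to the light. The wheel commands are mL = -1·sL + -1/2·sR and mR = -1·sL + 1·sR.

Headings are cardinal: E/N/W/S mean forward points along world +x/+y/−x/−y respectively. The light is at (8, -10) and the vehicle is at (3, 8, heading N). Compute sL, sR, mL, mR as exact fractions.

40/397 40/377 -23020/149669 800/149669

left sensor world pos  = (2, 9); dL² = 397
right sensor world pos = (4, 9); dR² = 377
sL = 40/397 = 40/397
sR = 40/377 = 40/377
mL = -1·sL + -1/2·sR = -23020/149669
mR = -1·sL + 1·sR = 800/149669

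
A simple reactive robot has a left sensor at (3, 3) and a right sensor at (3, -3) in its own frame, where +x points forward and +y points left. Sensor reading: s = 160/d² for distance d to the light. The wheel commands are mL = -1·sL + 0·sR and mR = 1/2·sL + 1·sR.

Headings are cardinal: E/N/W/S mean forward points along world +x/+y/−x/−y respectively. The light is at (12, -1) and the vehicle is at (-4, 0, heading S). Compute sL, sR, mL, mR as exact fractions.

160/173 32/73 -160/173 11376/12629

left sensor world pos  = (-1, -3); dL² = 173
right sensor world pos = (-7, -3); dR² = 365
sL = 160/173 = 160/173
sR = 160/365 = 32/73
mL = -1·sL + 0·sR = -160/173
mR = 1/2·sL + 1·sR = 11376/12629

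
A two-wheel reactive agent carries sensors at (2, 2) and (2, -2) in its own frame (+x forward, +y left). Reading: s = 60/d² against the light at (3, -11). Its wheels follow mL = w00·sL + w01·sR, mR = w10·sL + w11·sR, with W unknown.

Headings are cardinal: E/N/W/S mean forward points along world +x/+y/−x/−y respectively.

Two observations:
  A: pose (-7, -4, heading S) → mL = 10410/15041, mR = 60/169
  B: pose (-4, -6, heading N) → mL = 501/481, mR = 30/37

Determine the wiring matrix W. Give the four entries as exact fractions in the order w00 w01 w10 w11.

1/2 1 0 1

obs A: pose=(-7,-4,S) → sL=60/89, sR=60/169, mL=10410/15041, mR=60/169
obs B: pose=(-4,-6,N) → sL=6/13, sR=30/37, mL=501/481, mR=30/37
sensor matrix S = [[60/89, 60/169], [6/13, 30/37]]; det S = 2769120/7234721
solve [mL_A; mL_B] = S·[w00; w01] and [mR_A; mR_B] = S·[w10; w11]:
  w00 = 1/2, w01 = 1, w10 = 0, w11 = 1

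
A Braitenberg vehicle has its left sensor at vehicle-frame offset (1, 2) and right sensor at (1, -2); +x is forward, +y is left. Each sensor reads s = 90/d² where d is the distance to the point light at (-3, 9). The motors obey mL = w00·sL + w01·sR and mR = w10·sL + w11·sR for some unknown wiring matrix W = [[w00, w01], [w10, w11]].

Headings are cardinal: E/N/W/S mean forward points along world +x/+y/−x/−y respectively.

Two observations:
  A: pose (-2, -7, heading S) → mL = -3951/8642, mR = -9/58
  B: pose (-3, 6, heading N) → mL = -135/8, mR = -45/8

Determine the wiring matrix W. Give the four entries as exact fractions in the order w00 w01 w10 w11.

obs A: pose=(-2,-7,S) → sL=45/149, sR=9/29, mL=-3951/8642, mR=-9/58
obs B: pose=(-3,6,N) → sL=45/4, sR=45/4, mL=-135/8, mR=-45/8
sensor matrix S = [[45/149, 9/29], [45/4, 45/4]]; det S = -405/4321
solve [mL_A; mL_B] = S·[w00; w01] and [mR_A; mR_B] = S·[w10; w11]:
  w00 = -1, w01 = -1/2, w10 = 0, w11 = -1/2

-1 -1/2 0 -1/2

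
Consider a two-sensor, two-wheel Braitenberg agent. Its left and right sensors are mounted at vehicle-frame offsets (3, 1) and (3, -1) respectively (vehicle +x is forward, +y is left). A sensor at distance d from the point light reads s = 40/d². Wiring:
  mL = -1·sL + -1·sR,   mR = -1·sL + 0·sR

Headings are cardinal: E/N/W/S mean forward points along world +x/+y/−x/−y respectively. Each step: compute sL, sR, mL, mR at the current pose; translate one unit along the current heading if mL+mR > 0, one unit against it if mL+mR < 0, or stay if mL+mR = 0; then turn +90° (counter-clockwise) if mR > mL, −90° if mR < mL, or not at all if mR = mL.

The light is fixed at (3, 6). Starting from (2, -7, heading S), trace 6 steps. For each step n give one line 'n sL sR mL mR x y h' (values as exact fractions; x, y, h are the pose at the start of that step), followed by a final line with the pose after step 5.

0 5/32 2/13 -129/416 -5/32 2 -7 S
1 8/25 40/173 -2384/4325 -8/25 2 -6 E
2 4/9 20/41 -344/369 -4/9 1 -6 N
3 40/221 40/169 -1200/2873 -40/221 1 -7 W
4 5/32 2/13 -129/416 -5/32 2 -7 S
5 8/25 40/173 -2384/4325 -8/25 2 -6 E
final 1 -6 N

n=0: pose=(2,-7,S); sL=5/32, sR=2/13; mL=-129/416, mR=-5/32; mL+mR=-97/208 → advance -1; mR−mL=2/13 → turn +1·90°
n=1: pose=(2,-6,E); sL=8/25, sR=40/173; mL=-2384/4325, mR=-8/25; mL+mR=-3768/4325 → advance -1; mR−mL=40/173 → turn +1·90°
n=2: pose=(1,-6,N); sL=4/9, sR=20/41; mL=-344/369, mR=-4/9; mL+mR=-508/369 → advance -1; mR−mL=20/41 → turn +1·90°
n=3: pose=(1,-7,W); sL=40/221, sR=40/169; mL=-1200/2873, mR=-40/221; mL+mR=-1720/2873 → advance -1; mR−mL=40/169 → turn +1·90°
n=4: pose=(2,-7,S); sL=5/32, sR=2/13; mL=-129/416, mR=-5/32; mL+mR=-97/208 → advance -1; mR−mL=2/13 → turn +1·90°
n=5: pose=(2,-6,E); sL=8/25, sR=40/173; mL=-2384/4325, mR=-8/25; mL+mR=-3768/4325 → advance -1; mR−mL=40/173 → turn +1·90°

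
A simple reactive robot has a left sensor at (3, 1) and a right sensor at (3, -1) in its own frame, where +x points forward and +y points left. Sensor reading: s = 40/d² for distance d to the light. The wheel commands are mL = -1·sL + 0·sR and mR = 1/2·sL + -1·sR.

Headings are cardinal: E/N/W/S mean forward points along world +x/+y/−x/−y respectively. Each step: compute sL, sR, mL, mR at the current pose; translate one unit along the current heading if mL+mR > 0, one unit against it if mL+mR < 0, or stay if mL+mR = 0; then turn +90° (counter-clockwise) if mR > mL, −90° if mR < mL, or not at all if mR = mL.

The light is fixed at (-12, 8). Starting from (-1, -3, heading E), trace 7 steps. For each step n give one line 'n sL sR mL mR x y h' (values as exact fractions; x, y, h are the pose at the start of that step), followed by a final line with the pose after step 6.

n=0: pose=(-1,-3,E); sL=5/37, sR=2/17; mL=-5/37, mR=-63/1258; mL+mR=-233/1258 → advance -1; mR−mL=107/1258 → turn +1·90°
n=1: pose=(-2,-3,N); sL=8/29, sR=8/37; mL=-8/29, mR=-84/1073; mL+mR=-380/1073 → advance -1; mR−mL=212/1073 → turn +1·90°
n=2: pose=(-2,-4,W); sL=20/109, sR=4/17; mL=-20/109, mR=-266/1853; mL+mR=-606/1853 → advance -1; mR−mL=74/1853 → turn +1·90°
n=3: pose=(-1,-4,S); sL=40/369, sR=8/65; mL=-40/369, mR=-1652/23985; mL+mR=-4252/23985 → advance -1; mR−mL=316/7995 → turn +1·90°
n=4: pose=(-1,-3,E); sL=5/37, sR=2/17; mL=-5/37, mR=-63/1258; mL+mR=-233/1258 → advance -1; mR−mL=107/1258 → turn +1·90°
n=5: pose=(-2,-3,N); sL=8/29, sR=8/37; mL=-8/29, mR=-84/1073; mL+mR=-380/1073 → advance -1; mR−mL=212/1073 → turn +1·90°
n=6: pose=(-2,-4,W); sL=20/109, sR=4/17; mL=-20/109, mR=-266/1853; mL+mR=-606/1853 → advance -1; mR−mL=74/1853 → turn +1·90°

0 5/37 2/17 -5/37 -63/1258 -1 -3 E
1 8/29 8/37 -8/29 -84/1073 -2 -3 N
2 20/109 4/17 -20/109 -266/1853 -2 -4 W
3 40/369 8/65 -40/369 -1652/23985 -1 -4 S
4 5/37 2/17 -5/37 -63/1258 -1 -3 E
5 8/29 8/37 -8/29 -84/1073 -2 -3 N
6 20/109 4/17 -20/109 -266/1853 -2 -4 W
final -1 -4 S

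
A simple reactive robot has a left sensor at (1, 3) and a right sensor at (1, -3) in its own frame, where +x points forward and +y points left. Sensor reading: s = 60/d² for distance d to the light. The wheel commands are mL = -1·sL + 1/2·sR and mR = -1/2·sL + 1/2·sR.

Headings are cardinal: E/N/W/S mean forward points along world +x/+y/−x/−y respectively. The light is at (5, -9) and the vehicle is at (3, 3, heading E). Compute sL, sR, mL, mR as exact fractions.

left sensor world pos  = (4, 6); dL² = 226
right sensor world pos = (4, 0); dR² = 82
sL = 60/226 = 30/113
sR = 60/82 = 30/41
mL = -1·sL + 1/2·sR = 465/4633
mR = -1/2·sL + 1/2·sR = 1080/4633

30/113 30/41 465/4633 1080/4633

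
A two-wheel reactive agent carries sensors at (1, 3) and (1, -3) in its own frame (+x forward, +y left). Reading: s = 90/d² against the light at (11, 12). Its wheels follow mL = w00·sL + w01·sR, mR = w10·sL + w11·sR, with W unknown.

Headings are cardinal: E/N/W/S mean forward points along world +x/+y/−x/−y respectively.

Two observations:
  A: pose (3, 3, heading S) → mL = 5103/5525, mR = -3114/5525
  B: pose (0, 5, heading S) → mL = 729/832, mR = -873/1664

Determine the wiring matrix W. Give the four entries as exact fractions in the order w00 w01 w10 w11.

1 1/2 -1/2 -1/2

obs A: pose=(3,3,S) → sL=18/25, sR=90/221, mL=5103/5525, mR=-3114/5525
obs B: pose=(0,5,S) → sL=45/64, sR=9/26, mL=729/832, mR=-873/1664
sensor matrix S = [[18/25, 90/221], [45/64, 9/26]]; det S = -6561/176800
solve [mL_A; mL_B] = S·[w00; w01] and [mR_A; mR_B] = S·[w10; w11]:
  w00 = 1, w01 = 1/2, w10 = -1/2, w11 = -1/2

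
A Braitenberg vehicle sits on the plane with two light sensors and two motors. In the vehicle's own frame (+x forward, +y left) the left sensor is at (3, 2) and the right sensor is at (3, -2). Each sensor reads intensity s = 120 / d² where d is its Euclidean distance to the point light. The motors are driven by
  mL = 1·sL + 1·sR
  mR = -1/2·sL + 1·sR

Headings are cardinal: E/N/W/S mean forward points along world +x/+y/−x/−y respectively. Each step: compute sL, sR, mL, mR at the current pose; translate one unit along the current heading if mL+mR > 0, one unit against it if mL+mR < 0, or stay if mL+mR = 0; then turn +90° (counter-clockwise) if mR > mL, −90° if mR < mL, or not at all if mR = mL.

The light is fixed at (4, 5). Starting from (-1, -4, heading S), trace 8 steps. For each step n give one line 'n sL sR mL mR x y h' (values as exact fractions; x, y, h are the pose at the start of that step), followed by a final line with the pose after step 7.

n=0: pose=(-1,-4,S); sL=40/51, sR=120/193; mL=13840/9843, mR=2260/9843; mL+mR=16100/9843 → advance +1; mR−mL=-20/17 → turn -1·90°
n=1: pose=(-1,-5,W); sL=15/26, sR=15/16; mL=315/208, mR=135/208; mL+mR=225/104 → advance +1; mR−mL=-45/52 → turn -1·90°
n=2: pose=(-2,-5,N); sL=120/113, sR=24/13; mL=4272/1469, mR=1932/1469; mL+mR=6204/1469 → advance +1; mR−mL=-180/113 → turn -1·90°
n=3: pose=(-2,-4,E); sL=60/29, sR=12/13; mL=1128/377, mR=-42/377; mL+mR=1086/377 → advance +1; mR−mL=-90/29 → turn -1·90°
n=4: pose=(-1,-4,S); sL=40/51, sR=120/193; mL=13840/9843, mR=2260/9843; mL+mR=16100/9843 → advance +1; mR−mL=-20/17 → turn -1·90°
n=5: pose=(-1,-5,W); sL=15/26, sR=15/16; mL=315/208, mR=135/208; mL+mR=225/104 → advance +1; mR−mL=-45/52 → turn -1·90°
n=6: pose=(-2,-5,N); sL=120/113, sR=24/13; mL=4272/1469, mR=1932/1469; mL+mR=6204/1469 → advance +1; mR−mL=-180/113 → turn -1·90°
n=7: pose=(-2,-4,E); sL=60/29, sR=12/13; mL=1128/377, mR=-42/377; mL+mR=1086/377 → advance +1; mR−mL=-90/29 → turn -1·90°

0 40/51 120/193 13840/9843 2260/9843 -1 -4 S
1 15/26 15/16 315/208 135/208 -1 -5 W
2 120/113 24/13 4272/1469 1932/1469 -2 -5 N
3 60/29 12/13 1128/377 -42/377 -2 -4 E
4 40/51 120/193 13840/9843 2260/9843 -1 -4 S
5 15/26 15/16 315/208 135/208 -1 -5 W
6 120/113 24/13 4272/1469 1932/1469 -2 -5 N
7 60/29 12/13 1128/377 -42/377 -2 -4 E
final -1 -4 S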